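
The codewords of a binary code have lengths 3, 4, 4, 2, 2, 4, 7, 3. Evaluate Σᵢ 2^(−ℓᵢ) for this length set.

With common denominator 2^7 = 128: Σ 2^(−ℓᵢ) = 16/128 + 8/128 + 8/128 + 32/128 + 32/128 + 8/128 + 1/128 + 16/128 = 121/128 = 0.9453125.

0.9453125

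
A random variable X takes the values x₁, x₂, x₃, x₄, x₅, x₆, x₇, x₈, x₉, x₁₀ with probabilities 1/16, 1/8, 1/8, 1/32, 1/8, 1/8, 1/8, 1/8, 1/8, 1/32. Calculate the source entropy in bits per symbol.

3.1875 bits

Each probability is a power of 1/2, so log₂(1/p) is an integer.
H = Σ p·log₂(1/p) = 1/16·4 + 1/8·3 + 1/8·3 + 1/32·5 + 1/8·3 + 1/8·3 + 1/8·3 + 1/8·3 + 1/8·3 + 1/32·5 = 3.1875 bits.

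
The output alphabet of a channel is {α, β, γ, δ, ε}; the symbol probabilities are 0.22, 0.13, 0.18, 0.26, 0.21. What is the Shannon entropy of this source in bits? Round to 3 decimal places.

2.287 bits

H = −Σ pᵢ log₂ pᵢ.
−0.22·log₂(0.22) = 0.4806
−0.13·log₂(0.13) = 0.3826
−0.18·log₂(0.18) = 0.4453
−0.26·log₂(0.26) = 0.5053
−0.21·log₂(0.21) = 0.4728
Sum ≈ 2.2866 → 2.287 bits.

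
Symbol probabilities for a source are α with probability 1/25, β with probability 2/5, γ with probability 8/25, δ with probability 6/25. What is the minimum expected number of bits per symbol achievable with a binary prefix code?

Repeatedly combine the two least-probable nodes; the expected code length is the sum of the merged weights.
merge 1/25 + 6/25 → 7/25
merge 7/25 + 8/25 → 3/5
merge 2/5 + 3/5 → 1
L = 7/25 + 3/5 + 1 = 47/25 = 1.88 bits/symbol.

1.88 bits/symbol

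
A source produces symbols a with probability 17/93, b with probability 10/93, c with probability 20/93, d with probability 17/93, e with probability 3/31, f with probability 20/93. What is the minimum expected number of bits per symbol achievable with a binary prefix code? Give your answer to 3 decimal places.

Repeatedly combine the two least-probable nodes; the expected code length is the sum of the merged weights.
merge 3/31 + 10/93 → 19/93
merge 17/93 + 17/93 → 34/93
merge 19/93 + 20/93 → 13/31
merge 20/93 + 34/93 → 18/31
merge 13/31 + 18/31 → 1
L = 19/93 + 34/93 + 13/31 + 18/31 + 1 = 239/93 ≈ 2.570 bits/symbol.

2.570 bits/symbol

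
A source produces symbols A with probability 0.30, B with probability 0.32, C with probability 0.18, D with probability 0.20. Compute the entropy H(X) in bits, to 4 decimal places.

H = −Σ pᵢ log₂ pᵢ.
−0.30·log₂(0.30) = 0.5211
−0.32·log₂(0.32) = 0.5260
−0.18·log₂(0.18) = 0.4453
−0.20·log₂(0.20) = 0.4644
Sum ≈ 1.9568 → 1.9568 bits.

1.9568 bits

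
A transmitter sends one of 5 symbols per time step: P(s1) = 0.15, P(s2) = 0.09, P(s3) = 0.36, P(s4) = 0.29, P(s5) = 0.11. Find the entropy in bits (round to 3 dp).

H = −Σ pᵢ log₂ pᵢ.
−0.15·log₂(0.15) = 0.4105
−0.09·log₂(0.09) = 0.3127
−0.36·log₂(0.36) = 0.5306
−0.29·log₂(0.29) = 0.5179
−0.11·log₂(0.11) = 0.3503
Sum ≈ 2.1220 → 2.122 bits.

2.122 bits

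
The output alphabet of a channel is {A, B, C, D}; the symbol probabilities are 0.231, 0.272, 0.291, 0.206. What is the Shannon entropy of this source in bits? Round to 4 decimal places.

1.9870 bits

H = −Σ pᵢ log₂ pᵢ.
−0.231·log₂(0.231) = 0.4883
−0.272·log₂(0.272) = 0.5109
−0.291·log₂(0.291) = 0.5182
−0.206·log₂(0.206) = 0.4695
Sum ≈ 1.9870 → 1.9870 bits.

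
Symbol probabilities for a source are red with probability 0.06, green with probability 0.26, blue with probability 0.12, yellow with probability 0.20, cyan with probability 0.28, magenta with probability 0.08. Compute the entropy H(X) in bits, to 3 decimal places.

2.386 bits

H = −Σ pᵢ log₂ pᵢ.
−0.06·log₂(0.06) = 0.2435
−0.26·log₂(0.26) = 0.5053
−0.12·log₂(0.12) = 0.3671
−0.20·log₂(0.20) = 0.4644
−0.28·log₂(0.28) = 0.5142
−0.08·log₂(0.08) = 0.2915
Sum ≈ 2.3860 → 2.386 bits.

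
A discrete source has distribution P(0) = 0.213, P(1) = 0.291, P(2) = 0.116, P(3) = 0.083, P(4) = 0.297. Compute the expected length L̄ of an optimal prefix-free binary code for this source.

Repeatedly combine the two least-probable nodes; the expected code length is the sum of the merged weights.
merge 83/1000 + 29/250 → 199/1000
merge 199/1000 + 213/1000 → 103/250
merge 291/1000 + 297/1000 → 147/250
merge 103/250 + 147/250 → 1
L = 199/1000 + 103/250 + 147/250 + 1 = 2199/1000 = 2.199 bits/symbol.

2.199 bits/symbol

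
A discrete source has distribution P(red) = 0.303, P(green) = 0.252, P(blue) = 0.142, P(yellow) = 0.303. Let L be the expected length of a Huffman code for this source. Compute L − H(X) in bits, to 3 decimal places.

Entropy H = −Σ p log₂ p ≈ 1.9449 bits.
Huffman merges: 71/500+63/250→197/500; 303/1000+303/1000→303/500; 197/500+303/500→1. L = 2 ≈ 2.0000.
L − H = 2.0000 − 1.9449 = 0.055 bits.

0.055 bits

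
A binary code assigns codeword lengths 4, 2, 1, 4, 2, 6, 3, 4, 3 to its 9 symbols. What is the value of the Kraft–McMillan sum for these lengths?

With common denominator 2^6 = 64: Σ 2^(−ℓᵢ) = 4/64 + 16/64 + 32/64 + 4/64 + 16/64 + 1/64 + 8/64 + 4/64 + 8/64 = 93/64 = 1.453125.

1.453125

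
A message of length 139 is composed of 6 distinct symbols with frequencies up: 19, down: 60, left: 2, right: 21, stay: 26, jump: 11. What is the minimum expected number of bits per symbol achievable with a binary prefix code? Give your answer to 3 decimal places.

2.230 bits/symbol

Probabilities are the counts divided by 139.
Repeatedly combine the two least-probable nodes; the expected code length is the sum of the merged weights.
merge 2/139 + 11/139 → 13/139
merge 13/139 + 19/139 → 32/139
merge 21/139 + 26/139 → 47/139
merge 32/139 + 47/139 → 79/139
merge 60/139 + 79/139 → 1
L = 13/139 + 32/139 + 47/139 + 79/139 + 1 = 310/139 ≈ 2.230 bits/symbol.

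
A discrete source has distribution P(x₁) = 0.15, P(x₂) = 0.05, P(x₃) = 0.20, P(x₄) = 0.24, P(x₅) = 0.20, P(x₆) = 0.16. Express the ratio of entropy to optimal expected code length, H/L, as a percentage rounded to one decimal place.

96.6%

Entropy H = −Σ p log₂ p ≈ 2.4726 bits.
Huffman merges: 1/20+3/20→1/5; 4/25+1/5→9/25; 1/5+1/5→2/5; 6/25+9/25→3/5; 2/5+3/5→1. L = 64/25 ≈ 2.5600.
Efficiency = H/L = 2.4726/2.5600 = 96.6%.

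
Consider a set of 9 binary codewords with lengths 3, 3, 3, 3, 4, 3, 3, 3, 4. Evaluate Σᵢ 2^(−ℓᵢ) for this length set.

With common denominator 2^4 = 16: Σ 2^(−ℓᵢ) = 2/16 + 2/16 + 2/16 + 2/16 + 1/16 + 2/16 + 2/16 + 2/16 + 1/16 = 16/16 = 1.

1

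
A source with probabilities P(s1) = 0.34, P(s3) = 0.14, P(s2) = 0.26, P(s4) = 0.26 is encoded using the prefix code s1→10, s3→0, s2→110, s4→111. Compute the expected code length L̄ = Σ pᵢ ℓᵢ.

L̄ = Σ pᵢ·ℓᵢ = 0.34·2 + 0.14·1 + 0.26·3 + 0.26·3 = 2.38 bits/symbol.

2.38 bits/symbol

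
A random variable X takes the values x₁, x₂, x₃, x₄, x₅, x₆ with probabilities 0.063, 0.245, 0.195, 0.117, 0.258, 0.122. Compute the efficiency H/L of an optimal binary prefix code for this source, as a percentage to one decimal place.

Entropy H = −Σ p log₂ p ≈ 2.4450 bits.
Huffman merges: 63/1000+117/1000→9/50; 61/500+9/50→151/500; 39/200+49/200→11/25; 129/500+151/500→14/25; 11/25+14/25→1. L = 1241/500 ≈ 2.4820.
Efficiency = H/L = 2.4450/2.4820 = 98.5%.

98.5%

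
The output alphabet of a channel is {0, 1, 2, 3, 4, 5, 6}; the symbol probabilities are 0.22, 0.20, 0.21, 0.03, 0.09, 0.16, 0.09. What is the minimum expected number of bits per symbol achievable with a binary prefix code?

2.69 bits/symbol

Repeatedly combine the two least-probable nodes; the expected code length is the sum of the merged weights.
merge 3/100 + 9/100 → 3/25
merge 9/100 + 3/25 → 21/100
merge 4/25 + 1/5 → 9/25
merge 21/100 + 21/100 → 21/50
merge 11/50 + 9/25 → 29/50
merge 21/50 + 29/50 → 1
L = 3/25 + 21/100 + 9/25 + 21/50 + 29/50 + 1 = 269/100 = 2.69 bits/symbol.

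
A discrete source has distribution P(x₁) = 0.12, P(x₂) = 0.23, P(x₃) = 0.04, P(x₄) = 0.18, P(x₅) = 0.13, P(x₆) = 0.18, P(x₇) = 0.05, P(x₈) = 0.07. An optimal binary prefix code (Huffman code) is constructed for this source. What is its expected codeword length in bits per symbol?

Repeatedly combine the two least-probable nodes; the expected code length is the sum of the merged weights.
merge 1/25 + 1/20 → 9/100
merge 7/100 + 9/100 → 4/25
merge 3/25 + 13/100 → 1/4
merge 4/25 + 9/50 → 17/50
merge 9/50 + 23/100 → 41/100
merge 1/4 + 17/50 → 59/100
merge 41/100 + 59/100 → 1
L = 9/100 + 4/25 + 1/4 + 17/50 + 41/100 + 59/100 + 1 = 71/25 = 2.84 bits/symbol.

2.84 bits/symbol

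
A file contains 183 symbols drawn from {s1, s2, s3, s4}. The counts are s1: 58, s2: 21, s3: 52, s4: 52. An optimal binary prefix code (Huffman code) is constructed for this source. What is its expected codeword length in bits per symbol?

Probabilities are the counts divided by 183.
Repeatedly combine the two least-probable nodes; the expected code length is the sum of the merged weights.
merge 7/61 + 52/183 → 73/183
merge 52/183 + 58/183 → 110/183
merge 73/183 + 110/183 → 1
L = 73/183 + 110/183 + 1 = 2 bits/symbol.

2 bits/symbol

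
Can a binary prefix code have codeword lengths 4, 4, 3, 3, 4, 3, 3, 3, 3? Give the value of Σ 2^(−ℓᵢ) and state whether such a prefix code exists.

0.9375; yes

With common denominator 2^4 = 16: Σ 2^(−ℓᵢ) = 1/16 + 1/16 + 2/16 + 2/16 + 1/16 + 2/16 + 2/16 + 2/16 + 2/16 = 15/16 = 0.9375.
Kraft's inequality requires Σ ≤ 1; here Σ = 0.9375 ≤ 1, so such a prefix code exists.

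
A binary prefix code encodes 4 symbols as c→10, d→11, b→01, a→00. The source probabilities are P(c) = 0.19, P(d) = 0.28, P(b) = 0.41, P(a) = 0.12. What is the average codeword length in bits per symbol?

2 bits/symbol

L̄ = Σ pᵢ·ℓᵢ = 0.19·2 + 0.28·2 + 0.41·2 + 0.12·2 = 2 bits/symbol.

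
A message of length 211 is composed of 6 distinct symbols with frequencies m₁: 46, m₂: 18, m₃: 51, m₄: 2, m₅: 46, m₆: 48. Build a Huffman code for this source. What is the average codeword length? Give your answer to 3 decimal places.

2.408 bits/symbol

Probabilities are the counts divided by 211.
Repeatedly combine the two least-probable nodes; the expected code length is the sum of the merged weights.
merge 2/211 + 18/211 → 20/211
merge 20/211 + 46/211 → 66/211
merge 46/211 + 48/211 → 94/211
merge 51/211 + 66/211 → 117/211
merge 94/211 + 117/211 → 1
L = 20/211 + 66/211 + 94/211 + 117/211 + 1 = 508/211 ≈ 2.408 bits/symbol.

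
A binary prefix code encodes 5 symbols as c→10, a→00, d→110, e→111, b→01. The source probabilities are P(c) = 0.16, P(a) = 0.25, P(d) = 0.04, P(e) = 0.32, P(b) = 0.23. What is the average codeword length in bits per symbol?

L̄ = Σ pᵢ·ℓᵢ = 0.16·2 + 0.25·2 + 0.04·3 + 0.32·3 + 0.23·2 = 2.36 bits/symbol.

2.36 bits/symbol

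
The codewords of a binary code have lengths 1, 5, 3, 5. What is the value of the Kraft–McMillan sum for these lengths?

With common denominator 2^5 = 32: Σ 2^(−ℓᵢ) = 16/32 + 1/32 + 4/32 + 1/32 = 22/32 = 0.6875.

0.6875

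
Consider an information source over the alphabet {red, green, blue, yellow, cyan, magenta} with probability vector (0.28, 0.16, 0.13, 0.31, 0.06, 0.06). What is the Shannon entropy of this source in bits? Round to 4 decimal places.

2.3307 bits

H = −Σ pᵢ log₂ pᵢ.
−0.28·log₂(0.28) = 0.5142
−0.16·log₂(0.16) = 0.4230
−0.13·log₂(0.13) = 0.3826
−0.31·log₂(0.31) = 0.5238
−0.06·log₂(0.06) = 0.2435
−0.06·log₂(0.06) = 0.2435
Sum ≈ 2.3307 → 2.3307 bits.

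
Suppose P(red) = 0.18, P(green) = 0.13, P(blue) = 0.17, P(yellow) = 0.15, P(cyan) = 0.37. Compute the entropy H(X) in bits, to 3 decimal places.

H = −Σ pᵢ log₂ pᵢ.
−0.18·log₂(0.18) = 0.4453
−0.13·log₂(0.13) = 0.3826
−0.17·log₂(0.17) = 0.4346
−0.15·log₂(0.15) = 0.4105
−0.37·log₂(0.37) = 0.5307
Sum ≈ 2.2038 → 2.204 bits.

2.204 bits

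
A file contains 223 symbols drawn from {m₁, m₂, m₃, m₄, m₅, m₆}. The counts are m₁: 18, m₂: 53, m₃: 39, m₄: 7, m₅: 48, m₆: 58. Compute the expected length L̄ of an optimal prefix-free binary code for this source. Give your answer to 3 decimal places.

Probabilities are the counts divided by 223.
Repeatedly combine the two least-probable nodes; the expected code length is the sum of the merged weights.
merge 7/223 + 18/223 → 25/223
merge 25/223 + 39/223 → 64/223
merge 48/223 + 53/223 → 101/223
merge 58/223 + 64/223 → 122/223
merge 101/223 + 122/223 → 1
L = 25/223 + 64/223 + 101/223 + 122/223 + 1 = 535/223 ≈ 2.399 bits/symbol.

2.399 bits/symbol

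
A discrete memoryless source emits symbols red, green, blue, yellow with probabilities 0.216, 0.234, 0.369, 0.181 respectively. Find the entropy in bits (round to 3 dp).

1.945 bits

H = −Σ pᵢ log₂ pᵢ.
−0.216·log₂(0.216) = 0.4776
−0.234·log₂(0.234) = 0.4903
−0.369·log₂(0.369) = 0.5307
−0.181·log₂(0.181) = 0.4463
Sum ≈ 1.9450 → 1.945 bits.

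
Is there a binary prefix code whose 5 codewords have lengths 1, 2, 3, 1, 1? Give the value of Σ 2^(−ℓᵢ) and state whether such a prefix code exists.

1.875; no

With common denominator 2^3 = 8: Σ 2^(−ℓᵢ) = 4/8 + 2/8 + 1/8 + 4/8 + 4/8 = 15/8 = 1.875.
Kraft's inequality requires Σ ≤ 1; here Σ = 1.875 > 1, so no such prefix code exists.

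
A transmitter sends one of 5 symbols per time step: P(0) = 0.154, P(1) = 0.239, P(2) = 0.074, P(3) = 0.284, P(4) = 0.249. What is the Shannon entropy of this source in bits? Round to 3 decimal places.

2.202 bits

H = −Σ pᵢ log₂ pᵢ.
−0.154·log₂(0.154) = 0.4156
−0.239·log₂(0.239) = 0.4935
−0.074·log₂(0.074) = 0.2780
−0.284·log₂(0.284) = 0.5158
−0.249·log₂(0.249) = 0.4994
Sum ≈ 2.2023 → 2.202 bits.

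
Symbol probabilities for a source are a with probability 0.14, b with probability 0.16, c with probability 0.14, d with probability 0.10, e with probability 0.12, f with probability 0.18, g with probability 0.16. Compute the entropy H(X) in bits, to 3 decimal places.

H = −Σ pᵢ log₂ pᵢ.
−0.14·log₂(0.14) = 0.3971
−0.16·log₂(0.16) = 0.4230
−0.14·log₂(0.14) = 0.3971
−0.10·log₂(0.10) = 0.3322
−0.12·log₂(0.12) = 0.3671
−0.18·log₂(0.18) = 0.4453
−0.16·log₂(0.16) = 0.4230
Sum ≈ 2.7848 → 2.785 bits.

2.785 bits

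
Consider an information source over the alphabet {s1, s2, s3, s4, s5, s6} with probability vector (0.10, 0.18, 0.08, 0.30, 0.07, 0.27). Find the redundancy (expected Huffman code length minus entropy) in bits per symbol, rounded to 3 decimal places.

0.031 bits

Entropy H = −Σ p log₂ p ≈ 2.3687 bits.
Huffman merges: 7/100+2/25→3/20; 1/10+3/20→1/4; 9/50+1/4→43/100; 27/100+3/10→57/100; 43/100+57/100→1. L = 12/5 ≈ 2.4000.
L − H = 2.4000 − 2.3687 = 0.031 bits.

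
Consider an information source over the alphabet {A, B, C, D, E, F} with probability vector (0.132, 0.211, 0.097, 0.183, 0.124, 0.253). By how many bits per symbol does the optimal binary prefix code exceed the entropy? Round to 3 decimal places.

0.027 bits

Entropy H = −Σ p log₂ p ≈ 2.5092 bits.
Huffman merges: 97/1000+31/250→221/1000; 33/250+183/1000→63/200; 211/1000+221/1000→54/125; 253/1000+63/200→71/125; 54/125+71/125→1. L = 317/125 ≈ 2.5360.
L − H = 2.5360 − 2.5092 = 0.027 bits.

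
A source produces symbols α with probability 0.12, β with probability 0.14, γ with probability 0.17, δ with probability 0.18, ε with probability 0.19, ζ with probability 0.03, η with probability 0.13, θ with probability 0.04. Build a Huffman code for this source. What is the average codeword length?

2.88 bits/symbol

Repeatedly combine the two least-probable nodes; the expected code length is the sum of the merged weights.
merge 3/100 + 1/25 → 7/100
merge 7/100 + 3/25 → 19/100
merge 13/100 + 7/50 → 27/100
merge 17/100 + 9/50 → 7/20
merge 19/100 + 19/100 → 19/50
merge 27/100 + 7/20 → 31/50
merge 19/50 + 31/50 → 1
L = 7/100 + 19/100 + 27/100 + 7/20 + 19/50 + 31/50 + 1 = 72/25 = 2.88 bits/symbol.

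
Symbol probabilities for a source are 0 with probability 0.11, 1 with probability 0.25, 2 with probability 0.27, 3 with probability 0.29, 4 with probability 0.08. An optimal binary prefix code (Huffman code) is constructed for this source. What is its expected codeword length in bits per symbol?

Repeatedly combine the two least-probable nodes; the expected code length is the sum of the merged weights.
merge 2/25 + 11/100 → 19/100
merge 19/100 + 1/4 → 11/25
merge 27/100 + 29/100 → 14/25
merge 11/25 + 14/25 → 1
L = 19/100 + 11/25 + 14/25 + 1 = 219/100 = 2.19 bits/symbol.

2.19 bits/symbol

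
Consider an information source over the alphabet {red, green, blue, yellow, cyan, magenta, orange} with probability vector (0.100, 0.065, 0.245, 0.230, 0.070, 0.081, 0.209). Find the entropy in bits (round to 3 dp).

2.608 bits

H = −Σ pᵢ log₂ pᵢ.
−0.100·log₂(0.100) = 0.3322
−0.065·log₂(0.065) = 0.2563
−0.245·log₂(0.245) = 0.4971
−0.230·log₂(0.230) = 0.4877
−0.070·log₂(0.070) = 0.2686
−0.081·log₂(0.081) = 0.2937
−0.209·log₂(0.209) = 0.4720
Sum ≈ 2.6076 → 2.608 bits.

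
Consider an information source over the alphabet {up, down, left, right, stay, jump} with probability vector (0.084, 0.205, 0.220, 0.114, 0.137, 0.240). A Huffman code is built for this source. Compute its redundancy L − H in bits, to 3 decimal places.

Entropy H = −Σ p log₂ p ≈ 2.4936 bits.
Huffman merges: 21/250+57/500→99/500; 137/1000+99/500→67/200; 41/200+11/50→17/40; 6/25+67/200→23/40; 17/40+23/40→1. L = 2533/1000 ≈ 2.5330.
L − H = 2.5330 − 2.4936 = 0.039 bits.

0.039 bits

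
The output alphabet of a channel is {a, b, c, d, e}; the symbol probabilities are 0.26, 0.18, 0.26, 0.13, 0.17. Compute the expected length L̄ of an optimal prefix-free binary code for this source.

Repeatedly combine the two least-probable nodes; the expected code length is the sum of the merged weights.
merge 13/100 + 17/100 → 3/10
merge 9/50 + 13/50 → 11/25
merge 13/50 + 3/10 → 14/25
merge 11/25 + 14/25 → 1
L = 3/10 + 11/25 + 14/25 + 1 = 23/10 = 2.3 bits/symbol.

2.3 bits/symbol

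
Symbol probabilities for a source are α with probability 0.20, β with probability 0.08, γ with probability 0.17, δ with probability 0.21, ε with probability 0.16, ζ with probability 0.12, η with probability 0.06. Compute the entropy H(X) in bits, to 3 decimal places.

H = −Σ pᵢ log₂ pᵢ.
−0.20·log₂(0.20) = 0.4644
−0.08·log₂(0.08) = 0.2915
−0.17·log₂(0.17) = 0.4346
−0.21·log₂(0.21) = 0.4728
−0.16·log₂(0.16) = 0.4230
−0.12·log₂(0.12) = 0.3671
−0.06·log₂(0.06) = 0.2435
Sum ≈ 2.6969 → 2.697 bits.

2.697 bits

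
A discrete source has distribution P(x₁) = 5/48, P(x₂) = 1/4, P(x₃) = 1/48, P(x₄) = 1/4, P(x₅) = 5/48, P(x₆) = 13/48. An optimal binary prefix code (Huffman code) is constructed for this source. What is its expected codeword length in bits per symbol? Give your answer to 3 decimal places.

2.354 bits/symbol

Repeatedly combine the two least-probable nodes; the expected code length is the sum of the merged weights.
merge 1/48 + 5/48 → 1/8
merge 5/48 + 1/8 → 11/48
merge 11/48 + 1/4 → 23/48
merge 1/4 + 13/48 → 25/48
merge 23/48 + 25/48 → 1
L = 1/8 + 11/48 + 23/48 + 25/48 + 1 = 113/48 ≈ 2.354 bits/symbol.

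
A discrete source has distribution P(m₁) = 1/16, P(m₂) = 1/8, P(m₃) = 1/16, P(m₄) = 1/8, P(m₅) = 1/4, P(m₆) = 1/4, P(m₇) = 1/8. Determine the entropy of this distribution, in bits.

Each probability is a power of 1/2, so log₂(1/p) is an integer.
H = Σ p·log₂(1/p) = 1/16·4 + 1/8·3 + 1/16·4 + 1/8·3 + 1/4·2 + 1/4·2 + 1/8·3 = 2.625 bits.

2.625 bits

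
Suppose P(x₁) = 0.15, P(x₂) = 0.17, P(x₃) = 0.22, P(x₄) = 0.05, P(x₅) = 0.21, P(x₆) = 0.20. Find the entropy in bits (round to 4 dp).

2.4790 bits

H = −Σ pᵢ log₂ pᵢ.
−0.15·log₂(0.15) = 0.4105
−0.17·log₂(0.17) = 0.4346
−0.22·log₂(0.22) = 0.4806
−0.05·log₂(0.05) = 0.2161
−0.21·log₂(0.21) = 0.4728
−0.20·log₂(0.20) = 0.4644
Sum ≈ 2.4790 → 2.4790 bits.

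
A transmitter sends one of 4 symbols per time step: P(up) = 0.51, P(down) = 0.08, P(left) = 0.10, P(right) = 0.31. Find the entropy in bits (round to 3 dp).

H = −Σ pᵢ log₂ pᵢ.
−0.51·log₂(0.51) = 0.4954
−0.08·log₂(0.08) = 0.2915
−0.10·log₂(0.10) = 0.3322
−0.31·log₂(0.31) = 0.5238
Sum ≈ 1.6429 → 1.643 bits.

1.643 bits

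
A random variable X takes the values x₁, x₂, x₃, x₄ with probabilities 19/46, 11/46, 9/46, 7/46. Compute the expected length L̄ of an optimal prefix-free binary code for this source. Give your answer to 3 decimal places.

Repeatedly combine the two least-probable nodes; the expected code length is the sum of the merged weights.
merge 7/46 + 9/46 → 8/23
merge 11/46 + 8/23 → 27/46
merge 19/46 + 27/46 → 1
L = 8/23 + 27/46 + 1 = 89/46 ≈ 1.935 bits/symbol.

1.935 bits/symbol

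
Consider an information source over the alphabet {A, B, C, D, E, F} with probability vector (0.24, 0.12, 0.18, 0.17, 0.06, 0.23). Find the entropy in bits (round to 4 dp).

2.4723 bits

H = −Σ pᵢ log₂ pᵢ.
−0.24·log₂(0.24) = 0.4941
−0.12·log₂(0.12) = 0.3671
−0.18·log₂(0.18) = 0.4453
−0.17·log₂(0.17) = 0.4346
−0.06·log₂(0.06) = 0.2435
−0.23·log₂(0.23) = 0.4877
Sum ≈ 2.4723 → 2.4723 bits.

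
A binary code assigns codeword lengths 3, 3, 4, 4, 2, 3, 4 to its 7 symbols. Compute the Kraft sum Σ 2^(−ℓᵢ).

With common denominator 2^4 = 16: Σ 2^(−ℓᵢ) = 2/16 + 2/16 + 1/16 + 1/16 + 4/16 + 2/16 + 1/16 = 13/16 = 0.8125.

0.8125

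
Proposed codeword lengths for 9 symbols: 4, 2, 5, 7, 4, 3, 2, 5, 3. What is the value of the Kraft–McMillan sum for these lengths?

With common denominator 2^7 = 128: Σ 2^(−ℓᵢ) = 8/128 + 32/128 + 4/128 + 1/128 + 8/128 + 16/128 + 32/128 + 4/128 + 16/128 = 121/128 = 0.9453125.

0.9453125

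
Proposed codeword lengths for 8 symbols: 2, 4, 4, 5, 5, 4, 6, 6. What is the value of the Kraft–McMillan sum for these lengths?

0.53125

With common denominator 2^6 = 64: Σ 2^(−ℓᵢ) = 16/64 + 4/64 + 4/64 + 2/64 + 2/64 + 4/64 + 1/64 + 1/64 = 34/64 = 0.53125.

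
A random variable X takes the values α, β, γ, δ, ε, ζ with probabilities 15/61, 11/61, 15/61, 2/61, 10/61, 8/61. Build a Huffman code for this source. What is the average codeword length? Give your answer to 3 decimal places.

Repeatedly combine the two least-probable nodes; the expected code length is the sum of the merged weights.
merge 2/61 + 8/61 → 10/61
merge 10/61 + 10/61 → 20/61
merge 11/61 + 15/61 → 26/61
merge 15/61 + 20/61 → 35/61
merge 26/61 + 35/61 → 1
L = 10/61 + 20/61 + 26/61 + 35/61 + 1 = 152/61 ≈ 2.492 bits/symbol.

2.492 bits/symbol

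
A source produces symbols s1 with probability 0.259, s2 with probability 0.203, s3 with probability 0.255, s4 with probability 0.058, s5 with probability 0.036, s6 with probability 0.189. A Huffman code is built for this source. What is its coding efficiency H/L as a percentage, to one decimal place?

Entropy H = −Σ p log₂ p ≈ 2.3397 bits.
Huffman merges: 9/250+29/500→47/500; 47/500+189/1000→283/1000; 203/1000+51/200→229/500; 259/1000+283/1000→271/500; 229/500+271/500→1. L = 2377/1000 ≈ 2.3770.
Efficiency = H/L = 2.3397/2.3770 = 98.4%.

98.4%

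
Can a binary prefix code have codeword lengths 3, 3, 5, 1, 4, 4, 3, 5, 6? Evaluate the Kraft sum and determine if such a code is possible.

With common denominator 2^6 = 64: Σ 2^(−ℓᵢ) = 8/64 + 8/64 + 2/64 + 32/64 + 4/64 + 4/64 + 8/64 + 2/64 + 1/64 = 69/64 = 1.078125.
Kraft's inequality requires Σ ≤ 1; here Σ = 1.078125 > 1, so no such prefix code exists.

1.078125; no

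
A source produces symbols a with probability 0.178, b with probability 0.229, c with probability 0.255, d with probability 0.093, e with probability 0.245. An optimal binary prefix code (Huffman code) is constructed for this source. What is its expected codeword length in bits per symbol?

2.271 bits/symbol

Repeatedly combine the two least-probable nodes; the expected code length is the sum of the merged weights.
merge 93/1000 + 89/500 → 271/1000
merge 229/1000 + 49/200 → 237/500
merge 51/200 + 271/1000 → 263/500
merge 237/500 + 263/500 → 1
L = 271/1000 + 237/500 + 263/500 + 1 = 2271/1000 = 2.271 bits/symbol.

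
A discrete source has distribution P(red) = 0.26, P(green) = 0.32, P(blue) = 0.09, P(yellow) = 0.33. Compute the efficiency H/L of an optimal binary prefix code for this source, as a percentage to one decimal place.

93.6%

Entropy H = −Σ p log₂ p ≈ 1.8718 bits.
Huffman merges: 9/100+13/50→7/20; 8/25+33/100→13/20; 7/20+13/20→1. L = 2 ≈ 2.0000.
Efficiency = H/L = 1.8718/2.0000 = 93.6%.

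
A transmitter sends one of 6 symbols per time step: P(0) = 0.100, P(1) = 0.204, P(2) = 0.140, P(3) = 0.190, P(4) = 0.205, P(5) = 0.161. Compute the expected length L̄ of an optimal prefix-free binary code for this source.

2.591 bits/symbol

Repeatedly combine the two least-probable nodes; the expected code length is the sum of the merged weights.
merge 1/10 + 7/50 → 6/25
merge 161/1000 + 19/100 → 351/1000
merge 51/250 + 41/200 → 409/1000
merge 6/25 + 351/1000 → 591/1000
merge 409/1000 + 591/1000 → 1
L = 6/25 + 351/1000 + 409/1000 + 591/1000 + 1 = 2591/1000 = 2.591 bits/symbol.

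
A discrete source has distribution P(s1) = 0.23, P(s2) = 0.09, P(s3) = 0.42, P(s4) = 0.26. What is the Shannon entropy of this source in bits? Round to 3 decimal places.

H = −Σ pᵢ log₂ pᵢ.
−0.23·log₂(0.23) = 0.4877
−0.09·log₂(0.09) = 0.3127
−0.42·log₂(0.42) = 0.5256
−0.26·log₂(0.26) = 0.5053
Sum ≈ 1.8313 → 1.831 bits.

1.831 bits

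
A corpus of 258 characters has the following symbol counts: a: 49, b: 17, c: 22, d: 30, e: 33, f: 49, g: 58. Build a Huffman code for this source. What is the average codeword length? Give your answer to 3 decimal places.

2.736 bits/symbol

Probabilities are the counts divided by 258.
Repeatedly combine the two least-probable nodes; the expected code length is the sum of the merged weights.
merge 17/258 + 11/129 → 13/86
merge 5/43 + 11/86 → 21/86
merge 13/86 + 49/258 → 44/129
merge 49/258 + 29/129 → 107/258
merge 21/86 + 44/129 → 151/258
merge 107/258 + 151/258 → 1
L = 13/86 + 21/86 + 44/129 + 107/258 + 151/258 + 1 = 353/129 ≈ 2.736 bits/symbol.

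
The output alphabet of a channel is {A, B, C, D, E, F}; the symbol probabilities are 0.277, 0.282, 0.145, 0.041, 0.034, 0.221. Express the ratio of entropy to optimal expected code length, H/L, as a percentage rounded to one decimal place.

98.8%

Entropy H = −Σ p log₂ p ≈ 2.2681 bits.
Huffman merges: 17/500+41/1000→3/40; 3/40+29/200→11/50; 11/50+221/1000→441/1000; 277/1000+141/500→559/1000; 441/1000+559/1000→1. L = 459/200 ≈ 2.2950.
Efficiency = H/L = 2.2681/2.2950 = 98.8%.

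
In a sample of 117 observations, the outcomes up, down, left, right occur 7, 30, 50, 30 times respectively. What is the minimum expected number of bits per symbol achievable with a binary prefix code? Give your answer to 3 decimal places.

1.889 bits/symbol

Probabilities are the counts divided by 117.
Repeatedly combine the two least-probable nodes; the expected code length is the sum of the merged weights.
merge 7/117 + 10/39 → 37/117
merge 10/39 + 37/117 → 67/117
merge 50/117 + 67/117 → 1
L = 37/117 + 67/117 + 1 = 17/9 ≈ 1.889 bits/symbol.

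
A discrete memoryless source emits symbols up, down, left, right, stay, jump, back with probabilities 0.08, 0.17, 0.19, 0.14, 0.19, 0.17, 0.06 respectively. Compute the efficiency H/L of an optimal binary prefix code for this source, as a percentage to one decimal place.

Entropy H = −Σ p log₂ p ≈ 2.7118 bits.
Huffman merges: 3/50+2/25→7/50; 7/50+7/50→7/25; 17/100+17/100→17/50; 19/100+19/100→19/50; 7/25+17/50→31/50; 19/50+31/50→1. L = 69/25 ≈ 2.7600.
Efficiency = H/L = 2.7118/2.7600 = 98.3%.

98.3%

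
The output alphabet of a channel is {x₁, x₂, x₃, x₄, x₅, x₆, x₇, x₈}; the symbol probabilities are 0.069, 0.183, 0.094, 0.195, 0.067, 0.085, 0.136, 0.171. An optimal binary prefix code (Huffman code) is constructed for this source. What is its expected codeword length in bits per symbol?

2.937 bits/symbol

Repeatedly combine the two least-probable nodes; the expected code length is the sum of the merged weights.
merge 67/1000 + 69/1000 → 17/125
merge 17/200 + 47/500 → 179/1000
merge 17/125 + 17/125 → 34/125
merge 171/1000 + 179/1000 → 7/20
merge 183/1000 + 39/200 → 189/500
merge 34/125 + 7/20 → 311/500
merge 189/500 + 311/500 → 1
L = 17/125 + 179/1000 + 34/125 + 7/20 + 189/500 + 311/500 + 1 = 2937/1000 = 2.937 bits/symbol.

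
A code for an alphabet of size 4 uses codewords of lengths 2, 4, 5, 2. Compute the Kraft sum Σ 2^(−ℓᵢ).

0.59375

With common denominator 2^5 = 32: Σ 2^(−ℓᵢ) = 8/32 + 2/32 + 1/32 + 8/32 = 19/32 = 0.59375.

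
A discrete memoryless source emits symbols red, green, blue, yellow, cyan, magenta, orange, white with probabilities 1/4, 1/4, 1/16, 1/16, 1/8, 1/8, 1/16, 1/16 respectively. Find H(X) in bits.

2.75 bits

Each probability is a power of 1/2, so log₂(1/p) is an integer.
H = Σ p·log₂(1/p) = 1/4·2 + 1/4·2 + 1/16·4 + 1/16·4 + 1/8·3 + 1/8·3 + 1/16·4 + 1/16·4 = 2.75 bits.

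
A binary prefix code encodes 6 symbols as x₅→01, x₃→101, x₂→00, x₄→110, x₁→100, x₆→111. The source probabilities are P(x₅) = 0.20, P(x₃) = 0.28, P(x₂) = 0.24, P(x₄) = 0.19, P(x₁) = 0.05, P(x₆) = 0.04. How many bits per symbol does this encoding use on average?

L̄ = Σ pᵢ·ℓᵢ = 0.20·2 + 0.28·3 + 0.24·2 + 0.19·3 + 0.05·3 + 0.04·3 = 2.56 bits/symbol.

2.56 bits/symbol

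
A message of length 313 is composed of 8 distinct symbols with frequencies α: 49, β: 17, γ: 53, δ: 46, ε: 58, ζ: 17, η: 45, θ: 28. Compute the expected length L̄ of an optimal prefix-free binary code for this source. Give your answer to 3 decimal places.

Probabilities are the counts divided by 313.
Repeatedly combine the two least-probable nodes; the expected code length is the sum of the merged weights.
merge 17/313 + 17/313 → 34/313
merge 28/313 + 34/313 → 62/313
merge 45/313 + 46/313 → 91/313
merge 49/313 + 53/313 → 102/313
merge 58/313 + 62/313 → 120/313
merge 91/313 + 102/313 → 193/313
merge 120/313 + 193/313 → 1
L = 34/313 + 62/313 + 91/313 + 102/313 + 120/313 + 193/313 + 1 = 915/313 ≈ 2.923 bits/symbol.

2.923 bits/symbol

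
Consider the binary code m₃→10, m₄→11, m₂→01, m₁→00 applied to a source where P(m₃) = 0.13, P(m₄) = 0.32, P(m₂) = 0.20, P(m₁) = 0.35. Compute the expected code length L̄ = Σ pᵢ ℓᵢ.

2 bits/symbol

L̄ = Σ pᵢ·ℓᵢ = 0.13·2 + 0.32·2 + 0.20·2 + 0.35·2 = 2 bits/symbol.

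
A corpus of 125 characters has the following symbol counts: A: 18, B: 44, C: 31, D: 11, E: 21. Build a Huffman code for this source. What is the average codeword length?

2.232 bits/symbol

Probabilities are the counts divided by 125.
Repeatedly combine the two least-probable nodes; the expected code length is the sum of the merged weights.
merge 11/125 + 18/125 → 29/125
merge 21/125 + 29/125 → 2/5
merge 31/125 + 44/125 → 3/5
merge 2/5 + 3/5 → 1
L = 29/125 + 2/5 + 3/5 + 1 = 279/125 = 2.232 bits/symbol.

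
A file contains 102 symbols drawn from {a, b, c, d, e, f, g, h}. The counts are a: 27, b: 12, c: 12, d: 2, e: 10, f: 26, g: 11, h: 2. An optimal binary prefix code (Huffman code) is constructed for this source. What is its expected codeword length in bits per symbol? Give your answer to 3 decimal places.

Probabilities are the counts divided by 102.
Repeatedly combine the two least-probable nodes; the expected code length is the sum of the merged weights.
merge 1/51 + 1/51 → 2/51
merge 2/51 + 5/51 → 7/51
merge 11/102 + 2/17 → 23/102
merge 2/17 + 7/51 → 13/51
merge 23/102 + 13/51 → 49/102
merge 13/51 + 9/34 → 53/102
merge 49/102 + 53/102 → 1
L = 2/51 + 7/51 + 23/102 + 13/51 + 49/102 + 53/102 + 1 = 271/102 ≈ 2.657 bits/symbol.

2.657 bits/symbol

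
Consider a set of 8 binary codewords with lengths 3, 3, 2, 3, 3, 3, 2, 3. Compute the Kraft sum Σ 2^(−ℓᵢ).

1.25

With common denominator 2^3 = 8: Σ 2^(−ℓᵢ) = 1/8 + 1/8 + 2/8 + 1/8 + 1/8 + 1/8 + 2/8 + 1/8 = 10/8 = 1.25.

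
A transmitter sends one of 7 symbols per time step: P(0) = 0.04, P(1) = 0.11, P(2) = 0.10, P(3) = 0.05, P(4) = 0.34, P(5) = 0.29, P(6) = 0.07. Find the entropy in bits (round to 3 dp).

H = −Σ pᵢ log₂ pᵢ.
−0.04·log₂(0.04) = 0.1858
−0.11·log₂(0.11) = 0.3503
−0.10·log₂(0.10) = 0.3322
−0.05·log₂(0.05) = 0.2161
−0.34·log₂(0.34) = 0.5292
−0.29·log₂(0.29) = 0.5179
−0.07·log₂(0.07) = 0.2686
Sum ≈ 2.4000 → 2.400 bits.

2.400 bits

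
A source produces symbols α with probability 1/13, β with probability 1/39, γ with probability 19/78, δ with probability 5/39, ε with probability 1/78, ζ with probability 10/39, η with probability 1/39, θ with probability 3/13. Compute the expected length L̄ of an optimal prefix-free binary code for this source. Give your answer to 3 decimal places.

2.513 bits/symbol

Repeatedly combine the two least-probable nodes; the expected code length is the sum of the merged weights.
merge 1/78 + 1/39 → 1/26
merge 1/39 + 1/26 → 5/78
merge 5/78 + 1/13 → 11/78
merge 5/39 + 11/78 → 7/26
merge 3/13 + 19/78 → 37/78
merge 10/39 + 7/26 → 41/78
merge 37/78 + 41/78 → 1
L = 1/26 + 5/78 + 11/78 + 7/26 + 37/78 + 41/78 + 1 = 98/39 ≈ 2.513 bits/symbol.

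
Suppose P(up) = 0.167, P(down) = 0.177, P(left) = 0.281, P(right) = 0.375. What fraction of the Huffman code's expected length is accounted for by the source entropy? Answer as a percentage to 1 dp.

97.4%

Entropy H = −Σ p log₂ p ≈ 1.9186 bits.
Huffman merges: 167/1000+177/1000→43/125; 281/1000+43/125→5/8; 3/8+5/8→1. L = 1969/1000 ≈ 1.9690.
Efficiency = H/L = 1.9186/1.9690 = 97.4%.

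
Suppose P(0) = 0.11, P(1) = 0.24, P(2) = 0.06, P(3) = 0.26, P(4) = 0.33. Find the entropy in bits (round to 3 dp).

H = −Σ pᵢ log₂ pᵢ.
−0.11·log₂(0.11) = 0.3503
−0.24·log₂(0.24) = 0.4941
−0.06·log₂(0.06) = 0.2435
−0.26·log₂(0.26) = 0.5053
−0.33·log₂(0.33) = 0.5278
Sum ≈ 2.1211 → 2.121 bits.

2.121 bits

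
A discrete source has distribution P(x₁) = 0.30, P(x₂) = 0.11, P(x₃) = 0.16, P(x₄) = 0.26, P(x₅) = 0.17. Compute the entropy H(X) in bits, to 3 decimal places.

H = −Σ pᵢ log₂ pᵢ.
−0.30·log₂(0.30) = 0.5211
−0.11·log₂(0.11) = 0.3503
−0.16·log₂(0.16) = 0.4230
−0.26·log₂(0.26) = 0.5053
−0.17·log₂(0.17) = 0.4346
Sum ≈ 2.2343 → 2.234 bits.

2.234 bits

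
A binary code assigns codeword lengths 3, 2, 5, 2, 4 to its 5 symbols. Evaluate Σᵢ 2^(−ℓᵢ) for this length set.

With common denominator 2^5 = 32: Σ 2^(−ℓᵢ) = 4/32 + 8/32 + 1/32 + 8/32 + 2/32 = 23/32 = 0.71875.

0.71875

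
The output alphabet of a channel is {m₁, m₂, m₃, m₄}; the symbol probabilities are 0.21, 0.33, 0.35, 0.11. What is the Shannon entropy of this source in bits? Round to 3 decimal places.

H = −Σ pᵢ log₂ pᵢ.
−0.21·log₂(0.21) = 0.4728
−0.33·log₂(0.33) = 0.5278
−0.35·log₂(0.35) = 0.5301
−0.11·log₂(0.11) = 0.3503
Sum ≈ 1.8810 → 1.881 bits.

1.881 bits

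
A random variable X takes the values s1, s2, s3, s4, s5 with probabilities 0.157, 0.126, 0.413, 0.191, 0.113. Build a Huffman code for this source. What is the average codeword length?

Repeatedly combine the two least-probable nodes; the expected code length is the sum of the merged weights.
merge 113/1000 + 63/500 → 239/1000
merge 157/1000 + 191/1000 → 87/250
merge 239/1000 + 87/250 → 587/1000
merge 413/1000 + 587/1000 → 1
L = 239/1000 + 87/250 + 587/1000 + 1 = 1087/500 = 2.174 bits/symbol.

2.174 bits/symbol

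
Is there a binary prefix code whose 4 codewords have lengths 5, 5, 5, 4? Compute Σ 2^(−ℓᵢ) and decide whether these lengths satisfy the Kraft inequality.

With common denominator 2^5 = 32: Σ 2^(−ℓᵢ) = 1/32 + 1/32 + 1/32 + 2/32 = 5/32 = 0.15625.
Kraft's inequality requires Σ ≤ 1; here Σ = 0.15625 ≤ 1, so such a prefix code exists.

0.15625; yes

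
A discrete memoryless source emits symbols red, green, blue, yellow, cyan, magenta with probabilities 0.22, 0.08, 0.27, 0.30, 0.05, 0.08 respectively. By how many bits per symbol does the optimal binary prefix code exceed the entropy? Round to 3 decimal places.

Entropy H = −Σ p log₂ p ≈ 2.3108 bits.
Huffman merges: 1/20+2/25→13/100; 2/25+13/100→21/100; 21/100+11/50→43/100; 27/100+3/10→57/100; 43/100+57/100→1. L = 117/50 ≈ 2.3400.
L − H = 2.3400 − 2.3108 = 0.029 bits.

0.029 bits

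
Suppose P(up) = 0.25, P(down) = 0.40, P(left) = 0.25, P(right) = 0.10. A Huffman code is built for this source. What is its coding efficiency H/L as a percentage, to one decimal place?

Entropy H = −Σ p log₂ p ≈ 1.8610 bits.
Huffman merges: 1/10+1/4→7/20; 1/4+7/20→3/5; 2/5+3/5→1. L = 39/20 ≈ 1.9500.
Efficiency = H/L = 1.8610/1.9500 = 95.4%.

95.4%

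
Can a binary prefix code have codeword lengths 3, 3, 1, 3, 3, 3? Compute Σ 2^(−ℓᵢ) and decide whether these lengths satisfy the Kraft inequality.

1.125; no

With common denominator 2^3 = 8: Σ 2^(−ℓᵢ) = 1/8 + 1/8 + 4/8 + 1/8 + 1/8 + 1/8 = 9/8 = 1.125.
Kraft's inequality requires Σ ≤ 1; here Σ = 1.125 > 1, so no such prefix code exists.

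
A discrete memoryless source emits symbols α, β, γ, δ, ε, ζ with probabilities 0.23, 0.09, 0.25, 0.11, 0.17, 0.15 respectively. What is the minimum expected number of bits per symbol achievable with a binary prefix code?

Repeatedly combine the two least-probable nodes; the expected code length is the sum of the merged weights.
merge 9/100 + 11/100 → 1/5
merge 3/20 + 17/100 → 8/25
merge 1/5 + 23/100 → 43/100
merge 1/4 + 8/25 → 57/100
merge 43/100 + 57/100 → 1
L = 1/5 + 8/25 + 43/100 + 57/100 + 1 = 63/25 = 2.52 bits/symbol.

2.52 bits/symbol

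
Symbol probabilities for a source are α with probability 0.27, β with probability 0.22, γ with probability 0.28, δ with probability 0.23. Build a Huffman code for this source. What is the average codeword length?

Repeatedly combine the two least-probable nodes; the expected code length is the sum of the merged weights.
merge 11/50 + 23/100 → 9/20
merge 27/100 + 7/25 → 11/20
merge 9/20 + 11/20 → 1
L = 9/20 + 11/20 + 1 = 2 bits/symbol.

2 bits/symbol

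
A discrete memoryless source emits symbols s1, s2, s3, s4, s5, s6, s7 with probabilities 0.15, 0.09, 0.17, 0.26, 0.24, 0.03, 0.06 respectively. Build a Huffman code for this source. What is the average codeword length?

Repeatedly combine the two least-probable nodes; the expected code length is the sum of the merged weights.
merge 3/100 + 3/50 → 9/100
merge 9/100 + 9/100 → 9/50
merge 3/20 + 17/100 → 8/25
merge 9/50 + 6/25 → 21/50
merge 13/50 + 8/25 → 29/50
merge 21/50 + 29/50 → 1
L = 9/100 + 9/50 + 8/25 + 21/50 + 29/50 + 1 = 259/100 = 2.59 bits/symbol.

2.59 bits/symbol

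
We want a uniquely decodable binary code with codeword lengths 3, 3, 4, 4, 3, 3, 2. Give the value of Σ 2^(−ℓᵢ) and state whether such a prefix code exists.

With common denominator 2^4 = 16: Σ 2^(−ℓᵢ) = 2/16 + 2/16 + 1/16 + 1/16 + 2/16 + 2/16 + 4/16 = 14/16 = 0.875.
Kraft's inequality requires Σ ≤ 1; here Σ = 0.875 ≤ 1, so such a prefix code exists.

0.875; yes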